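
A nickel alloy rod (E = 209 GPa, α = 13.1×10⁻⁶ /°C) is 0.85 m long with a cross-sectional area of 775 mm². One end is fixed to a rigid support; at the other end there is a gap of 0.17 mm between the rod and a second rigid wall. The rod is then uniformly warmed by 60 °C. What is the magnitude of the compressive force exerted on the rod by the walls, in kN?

P ≈ 94.9 kN

If the wall were absent the rod would grow by αΔT L = 13.1×10⁻⁶ × 60 × 850 = 0.6681 mm.
After closing the 0.17 mm clearance, 0.6681 − 0.17 = 0.4981 mm of expansion remains to be suppressed by the wall.
So σ = E(δ_free − g)/L = 209×10³ × 0.4981/850 = 122.5 MPa.
P = σA = 122.5 × 775 = 94.92 kN.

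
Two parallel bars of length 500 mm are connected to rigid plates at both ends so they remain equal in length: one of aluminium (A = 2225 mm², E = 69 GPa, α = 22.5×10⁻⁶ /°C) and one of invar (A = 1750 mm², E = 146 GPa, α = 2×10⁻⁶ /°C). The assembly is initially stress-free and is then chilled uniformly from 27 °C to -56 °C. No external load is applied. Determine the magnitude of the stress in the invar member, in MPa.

σ ≈ 93.2 MPa (compressive)

The aluminium has the larger α, so on cooling it would change length more than the invar if both were free. The rigid plates force a common final length, so the aluminium is put into tension and the invar into compression, with equal and opposite forces P (no external load).
Compatibility of the two members (thermal + elastic change equal): (α₁ − α₂)ΔT = P·[1/(A₁E₁) + 1/(A₂E₂)].
|α₁ − α₂|·ΔT = 20.5×10⁻⁶ × 83 = 0.001702.
1/(A₁E₁) + 1/(A₂E₂) = 1/(2225×69×10³) + 1/(1750×146×10³) = 1.043×10⁻⁸ N⁻¹.
P = 0.001702 / 1.043×10⁻⁸ = 163200 N = 163.2 kN.
σ_{invar} = P/A₂ = 163200/1750 = 93.24 MPa, compressive.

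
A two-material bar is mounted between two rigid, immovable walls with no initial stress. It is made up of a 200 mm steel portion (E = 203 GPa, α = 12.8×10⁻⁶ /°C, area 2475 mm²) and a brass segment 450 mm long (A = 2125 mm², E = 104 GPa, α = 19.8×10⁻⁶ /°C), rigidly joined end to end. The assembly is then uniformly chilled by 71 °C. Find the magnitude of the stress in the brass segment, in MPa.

σ ≈ 157 MPa (tensile)

With the walls removed the bar would change length by δ_free = Σ αᵢΔT Lᵢ = 12.8×10⁻⁶×71×200 + 19.8×10⁻⁶×71×450 = 0.8144 mm.
The rigid supports impose zero overall length change; the single axial force P common to all segments must satisfy P Σ Lᵢ/(AᵢEᵢ) = δ_free.
The series flexibility is Σ Lᵢ/(AᵢEᵢ) = 200/(2475×203×10³) + 450/(2125×104×10³) = 2.434×10⁻⁶ mm/N.
So P = 0.8144 / 2.434×10⁻⁶ = 334.5 kN, tensile.
σ_{brass} = P / A = 334500 / 2125 = 157.4 MPa.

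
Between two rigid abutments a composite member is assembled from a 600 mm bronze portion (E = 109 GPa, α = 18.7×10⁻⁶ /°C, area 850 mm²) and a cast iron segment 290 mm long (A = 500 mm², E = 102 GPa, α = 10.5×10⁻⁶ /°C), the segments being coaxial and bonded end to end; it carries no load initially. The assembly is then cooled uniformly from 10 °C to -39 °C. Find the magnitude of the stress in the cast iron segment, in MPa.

σ ≈ 115 MPa (tensile)

If the supports were absent, the total length change would be Σ αᵢΔT Lᵢ = 18.7×10⁻⁶×49×600 + 10.5×10⁻⁶×49×290 = 0.699 mm.
The rigid supports impose zero overall length change; the single axial force P common to all segments must satisfy P Σ Lᵢ/(AᵢEᵢ) = δ_free.
The series flexibility is Σ Lᵢ/(AᵢEᵢ) = 600/(850×109×10³) + 290/(500×102×10³) = 1.216×10⁻⁵ mm/N.
So P = 0.699 / 1.216×10⁻⁵ = 57.47 kN, tensile.
σ_{cast iron} = P / A = 57470 / 500 = 114.9 MPa.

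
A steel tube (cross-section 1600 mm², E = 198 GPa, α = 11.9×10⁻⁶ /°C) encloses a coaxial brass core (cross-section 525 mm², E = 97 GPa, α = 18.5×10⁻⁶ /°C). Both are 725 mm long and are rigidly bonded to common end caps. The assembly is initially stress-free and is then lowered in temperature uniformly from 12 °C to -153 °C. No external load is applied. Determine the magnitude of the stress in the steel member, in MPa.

Equilibrium of a rigid end plate with no external load gives equal and opposite internal forces ±P in the two members. Since α_{brass} > α_{steel}, cooling drives the brass into tension and the steel into compression.
Setting the final lengths equal and cancelling L: (α₁ − α₂)ΔT = P/(A₁E₁) + P/(A₂E₂).
|α₁ − α₂|·ΔT = 6.6×10⁻⁶ × 165 = 0.001089.
1/(A₁E₁) + 1/(A₂E₂) = 1/(1600×198×10³) + 1/(525×97×10³) = 2.279×10⁻⁸ N⁻¹.
So P = 0.001089 / 2.279×10⁻⁸ = 47.78 kN.
σ_{steel} = P/A₁ = 47780/1600 = 29.86 MPa, compressive.

σ ≈ 29.9 MPa (compressive)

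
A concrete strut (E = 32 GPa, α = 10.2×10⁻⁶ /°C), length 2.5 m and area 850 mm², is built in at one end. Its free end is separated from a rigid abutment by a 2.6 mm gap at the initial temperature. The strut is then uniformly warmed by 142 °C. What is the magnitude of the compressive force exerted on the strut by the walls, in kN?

P ≈ 11.1 kN

Free thermal elongation = αΔT L = 10.2×10⁻⁶ × 142 × 2500 = 3.621 mm.
After closing the 2.6 mm clearance, 3.621 − 2.6 = 1.021 mm of expansion remains to be suppressed by the wall.
Compatibility: PL/(AE) = 1.021 mm, so σ = P/A = E × (1.021/2500) = 13.07 MPa.
Force on the wall = σA = 13.07 × 850 mm² = 11.11 kN.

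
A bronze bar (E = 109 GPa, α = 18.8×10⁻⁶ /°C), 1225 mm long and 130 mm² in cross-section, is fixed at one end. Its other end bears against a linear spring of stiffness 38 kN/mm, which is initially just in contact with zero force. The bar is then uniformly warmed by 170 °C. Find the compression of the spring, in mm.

Free thermal expansion: δ_free = αΔT L = 18.8×10⁻⁶ × 170 × 1225 = 3.915 mm.
Let P be the compressive force at the spring. The bar shortens elastically by PL/(AE) and the spring compresses by P/k; together these equal δ_free.
So P = δ_free / [L/(AE) + 1/k] = 3.915 / [ 1225/(130×109×10³) + 1/(38×10³) ].
P = 3.915 / 0.0001128 = 34720 N.
Spring compression = P/k = 34720/(38×10³) = 0.9137 mm.

δ ≈ 0.914 mm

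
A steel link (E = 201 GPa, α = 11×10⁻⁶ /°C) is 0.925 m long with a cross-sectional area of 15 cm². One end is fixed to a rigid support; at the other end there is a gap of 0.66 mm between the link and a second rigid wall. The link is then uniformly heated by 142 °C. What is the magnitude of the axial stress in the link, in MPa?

σ ≈ 171 MPa (compressive)

Unrestrained expansion: δ_free = αΔT L = 11×10⁻⁶ × 142 × 925 = 1.445 mm.
This exceeds the 0.66 mm gap, so the wall pushes back. The portion of expansion that must be recovered elastically is δ_free − gap = 1.445 − 0.66 = 0.7848 mm.
Compatibility: PL/(AE) = 0.7848 mm, so σ = P/A = E × (0.7848/925) = 170.5 MPa.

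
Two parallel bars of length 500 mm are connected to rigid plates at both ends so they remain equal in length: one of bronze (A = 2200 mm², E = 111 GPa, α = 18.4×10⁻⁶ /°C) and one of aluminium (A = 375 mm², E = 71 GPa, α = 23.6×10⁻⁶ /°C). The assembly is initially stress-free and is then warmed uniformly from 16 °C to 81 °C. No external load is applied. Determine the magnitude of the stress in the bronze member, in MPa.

The aluminium has the larger α, so on heating it would change length more than the bronze if both were free. The rigid plates force a common final length, so the aluminium is put into compression and the bronze into tension, with equal and opposite forces P (no external load).
Setting the final lengths equal and cancelling L: (α₁ − α₂)ΔT = P/(A₁E₁) + P/(A₂E₂).
|α₁ − α₂|·ΔT = 5.2×10⁻⁶ × 65 = 0.000338.
1/(A₁E₁) + 1/(A₂E₂) = 1/(2200×111×10³) + 1/(375×71×10³) = 4.165×10⁻⁸ N⁻¹.
P = 0.000338 / 4.165×10⁻⁸ = 8115 N = 8.115 kN.
σ_{bronze} = P/A₁ = 8115/2200 = 3.688 MPa, tensile.

σ ≈ 3.69 MPa (tensile)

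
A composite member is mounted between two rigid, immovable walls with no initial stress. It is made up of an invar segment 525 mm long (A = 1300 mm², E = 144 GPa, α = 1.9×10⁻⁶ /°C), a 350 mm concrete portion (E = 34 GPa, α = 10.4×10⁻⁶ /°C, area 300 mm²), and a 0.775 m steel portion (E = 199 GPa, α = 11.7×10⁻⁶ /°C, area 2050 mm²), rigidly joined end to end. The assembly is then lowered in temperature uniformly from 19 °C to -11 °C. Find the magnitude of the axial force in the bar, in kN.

P ≈ 10.5 kN (tensile)

If the supports were absent, the total length change would be Σ αᵢΔT Lᵢ = 1.9×10⁻⁶×30×525 + 10.4×10⁻⁶×30×350 + 11.7×10⁻⁶×30×775 = 0.4111 mm.
The rigid supports impose zero overall length change; the single axial force P common to all segments must satisfy P Σ Lᵢ/(AᵢEᵢ) = δ_free.
The series flexibility is Σ Lᵢ/(AᵢEᵢ) = 525/(1300×144×10³) + 350/(300×34×10³) + 775/(2050×199×10³) = 3.902×10⁻⁵ mm/N.
P = 0.4111 / 3.902×10⁻⁵ = 10540 N = 10.54 kN, tensile.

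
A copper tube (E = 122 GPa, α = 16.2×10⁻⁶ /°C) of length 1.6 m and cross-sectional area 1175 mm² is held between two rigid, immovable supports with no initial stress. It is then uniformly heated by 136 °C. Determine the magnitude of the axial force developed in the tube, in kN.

P ≈ 316 kN (compressive)

The ends cannot move, so σ = EαΔT = 122×10³ × 16.2×10⁻⁶ × 136 = 268.8 MPa.
P = AEαΔT = 1175 × 122×10³ × 16.2×10⁻⁶ × 136 = 315.8 kN (compressive).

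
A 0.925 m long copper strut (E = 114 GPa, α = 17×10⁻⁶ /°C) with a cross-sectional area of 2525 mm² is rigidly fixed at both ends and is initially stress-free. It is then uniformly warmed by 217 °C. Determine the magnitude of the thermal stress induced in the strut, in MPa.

With length fixed, the mechanical strain must cancel the thermal strain αΔT = 17×10⁻⁶ × 217 = 3689×10⁻⁶.
Hence σ = E·αΔT = 114×10³ × 3689×10⁻⁶ = 420.5 MPa, compressive.

σ ≈ 421 MPa (compressive)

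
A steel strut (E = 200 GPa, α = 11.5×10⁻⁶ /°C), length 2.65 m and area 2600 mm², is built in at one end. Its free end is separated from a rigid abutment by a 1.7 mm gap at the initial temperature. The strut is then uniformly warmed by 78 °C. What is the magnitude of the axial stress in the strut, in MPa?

Free thermal elongation = αΔT L = 11.5×10⁻⁶ × 78 × 2650 = 2.377 mm.
After closing the 1.7 mm clearance, 2.377 − 1.7 = 0.6771 mm of expansion remains to be suppressed by the wall.
Compatibility: PL/(AE) = 0.6771 mm, so σ = P/A = E × (0.6771/2650) = 51.1 MPa.

σ ≈ 51.1 MPa (compressive)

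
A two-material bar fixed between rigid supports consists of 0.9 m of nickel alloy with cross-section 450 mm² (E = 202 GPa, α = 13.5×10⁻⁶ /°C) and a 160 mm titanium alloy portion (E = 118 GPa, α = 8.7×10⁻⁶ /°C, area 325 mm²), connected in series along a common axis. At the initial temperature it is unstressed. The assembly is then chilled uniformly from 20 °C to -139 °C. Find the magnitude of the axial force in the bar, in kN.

Free thermal contraction of the whole bar: Σ αᵢΔT Lᵢ = 13.5×10⁻⁶×159×900 + 8.7×10⁻⁶×159×160 = 2.153 mm.
The walls prevent any net length change, so an axial force P (same in every segment) develops. Compatibility: P · Σ Lᵢ/(AᵢEᵢ) = δ_free.
The series flexibility is Σ Lᵢ/(AᵢEᵢ) = 900/(450×202×10³) + 160/(325×118×10³) = 1.407×10⁻⁵ mm/N.
P = 2.153 / 1.407×10⁻⁵ = 153000 N = 153 kN, tensile.

P ≈ 153 kN (tensile)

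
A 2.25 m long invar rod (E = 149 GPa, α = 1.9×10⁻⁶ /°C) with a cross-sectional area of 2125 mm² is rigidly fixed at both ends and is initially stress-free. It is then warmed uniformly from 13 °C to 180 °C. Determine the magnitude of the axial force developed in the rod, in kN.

P ≈ 100 kN (compressive)

Full restraint means ε = 0, so the stress is σ = EαΔT = 149×10³ × 1.9×10⁻⁶ × 167 = 47.28 MPa.
P = AEαΔT = 2125 × 149×10³ × 1.9×10⁻⁶ × 167 = 100.5 kN (compressive).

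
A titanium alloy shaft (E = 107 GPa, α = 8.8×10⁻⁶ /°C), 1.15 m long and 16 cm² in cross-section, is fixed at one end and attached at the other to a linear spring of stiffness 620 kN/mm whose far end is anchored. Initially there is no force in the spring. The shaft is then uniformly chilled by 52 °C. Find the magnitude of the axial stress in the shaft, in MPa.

Free thermal contraction: δ_free = αΔT L = 8.8×10⁻⁶ × 52 × 1150 = 0.5262 mm.
With a force P in the spring, the elastic change of the shaft is PL/(AE) and that of the spring is P/k; compatibility requires their sum to equal δ_free.
So P = δ_free / [L/(AE) + 1/k] = 0.5262 / [ 1150/(1600×107×10³) + 1/(620×10³) ].
P = 0.5262 / 8.33×10⁻⁶ = 63170 N.
σ = P/A = 63170/1600 = 39.48 MPa.

σ ≈ 39.5 MPa (tensile)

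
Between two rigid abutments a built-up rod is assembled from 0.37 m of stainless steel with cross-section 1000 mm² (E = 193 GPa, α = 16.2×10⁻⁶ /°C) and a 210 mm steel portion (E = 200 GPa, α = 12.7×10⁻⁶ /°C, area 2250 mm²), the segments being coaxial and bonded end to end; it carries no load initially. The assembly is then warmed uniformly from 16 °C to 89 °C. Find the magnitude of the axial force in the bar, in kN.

P ≈ 265 kN (compressive)

If the supports were absent, the total length change would be Σ αᵢΔT Lᵢ = 16.2×10⁻⁶×73×370 + 12.7×10⁻⁶×73×210 = 0.6323 mm.
The walls prevent any net length change, so an axial force P (same in every segment) develops. Compatibility: P · Σ Lᵢ/(AᵢEᵢ) = δ_free.
Σ Lᵢ/(AᵢEᵢ) = 370/(1000×193×10³) + 210/(2250×200×10³) = 2.384×10⁻⁶ mm/N.
So P = 0.6323 / 2.384×10⁻⁶ = 265.2 kN, compressive.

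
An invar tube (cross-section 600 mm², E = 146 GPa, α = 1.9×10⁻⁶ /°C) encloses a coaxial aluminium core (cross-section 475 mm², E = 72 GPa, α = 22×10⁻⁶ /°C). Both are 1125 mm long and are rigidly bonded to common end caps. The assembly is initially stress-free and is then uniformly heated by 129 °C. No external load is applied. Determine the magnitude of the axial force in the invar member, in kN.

P ≈ 63.8 kN (tensile in the invar)

The aluminium has the larger α, so on heating it would change length more than the invar if both were free. The rigid plates force a common final length, so the aluminium is put into compression and the invar into tension, with equal and opposite forces P (no external load).
Setting the final lengths equal and cancelling L: (α₁ − α₂)ΔT = P/(A₁E₁) + P/(A₂E₂).
|α₁ − α₂|·ΔT = 20.1×10⁻⁶ × 129 = 0.002593.
1/(A₁E₁) + 1/(A₂E₂) = 1/(600×146×10³) + 1/(475×72×10³) = 4.066×10⁻⁸ N⁻¹.
So P = 0.002593 / 4.066×10⁻⁸ = 63.78 kN.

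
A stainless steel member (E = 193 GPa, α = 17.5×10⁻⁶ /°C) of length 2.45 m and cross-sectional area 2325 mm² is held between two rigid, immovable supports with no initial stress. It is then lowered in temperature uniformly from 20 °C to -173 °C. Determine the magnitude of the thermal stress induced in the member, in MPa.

σ ≈ 652 MPa (tensile)

The supports are rigid, so the total axial strain is zero. The restrained thermal strain is ε = αΔT = 17.5×10⁻⁶ × 193 = 3377.5×10⁻⁶.
σ = EαΔT = 193×10³ × 17.5×10⁻⁶ × 193 = 651.9 MPa (tensile; the member is trying to contract).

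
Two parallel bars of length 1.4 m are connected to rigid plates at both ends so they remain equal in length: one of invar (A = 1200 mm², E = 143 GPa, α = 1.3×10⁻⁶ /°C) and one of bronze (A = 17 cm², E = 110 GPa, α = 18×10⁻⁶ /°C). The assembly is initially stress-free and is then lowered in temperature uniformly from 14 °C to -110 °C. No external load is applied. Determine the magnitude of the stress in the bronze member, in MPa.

σ ≈ 109 MPa (tensile)

Both members must finish at the same length. With the larger α, the bronze tends to over-contract; the plates restrain it, putting the bronze in tension and the invar in compression. With no external load the two internal forces are equal and opposite, magnitude P.
Equating the net (thermal + elastic) strains gives |α₁ − α₂|·ΔT = P·[1/(A₁E₁) + 1/(A₂E₂)].
|α₁ − α₂|·ΔT = 16.7×10⁻⁶ × 124 = 0.002071.
1/(A₁E₁) + 1/(A₂E₂) = 1/(1200×143×10³) + 1/(1700×110×10³) = 1.118×10⁻⁸ N⁻¹.
P = 0.002071 / 1.118×10⁻⁸ = 185300 N = 185.3 kN.
σ_{bronze} = P/A₂ = 185300/1700 = 109 MPa, tensile.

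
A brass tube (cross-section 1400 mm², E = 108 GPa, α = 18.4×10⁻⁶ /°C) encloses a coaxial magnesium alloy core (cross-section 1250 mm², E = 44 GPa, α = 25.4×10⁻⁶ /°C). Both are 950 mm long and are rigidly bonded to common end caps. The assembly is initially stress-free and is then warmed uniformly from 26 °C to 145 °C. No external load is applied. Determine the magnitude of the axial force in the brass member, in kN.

The magnesium alloy has the larger α, so on heating it would change length more than the brass if both were free. The rigid plates force a common final length, so the magnesium alloy is put into compression and the brass into tension, with equal and opposite forces P (no external load).
Compatibility of the two members (thermal + elastic change equal): (α₁ − α₂)ΔT = P·[1/(A₁E₁) + 1/(A₂E₂)].
|α₁ − α₂|·ΔT = 7×10⁻⁶ × 119 = 0.000833.
1/(A₁E₁) + 1/(A₂E₂) = 1/(1400×108×10³) + 1/(1250×44×10³) = 2.48×10⁻⁸ N⁻¹.
So P = 0.000833 / 2.48×10⁻⁸ = 33.59 kN.

P ≈ 33.6 kN (tensile in the brass)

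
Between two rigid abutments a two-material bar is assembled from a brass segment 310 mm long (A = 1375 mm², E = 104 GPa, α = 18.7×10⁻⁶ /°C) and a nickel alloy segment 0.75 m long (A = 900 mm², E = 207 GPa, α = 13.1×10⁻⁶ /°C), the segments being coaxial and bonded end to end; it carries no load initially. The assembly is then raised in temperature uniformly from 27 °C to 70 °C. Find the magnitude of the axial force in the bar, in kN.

P ≈ 108 kN (compressive)

If the supports were absent, the total length change would be Σ αᵢΔT Lᵢ = 18.7×10⁻⁶×43×310 + 13.1×10⁻⁶×43×750 = 0.6717 mm.
Since the ends are fixed, an axial force P builds up, equal in every segment, with P · Σ Lᵢ/(AᵢEᵢ) = δ_free.
Σ Lᵢ/(AᵢEᵢ) = 310/(1375×104×10³) + 750/(900×207×10³) = 6.194×10⁻⁶ mm/N.
So P = 0.6717 / 6.194×10⁻⁶ = 108.5 kN, compressive.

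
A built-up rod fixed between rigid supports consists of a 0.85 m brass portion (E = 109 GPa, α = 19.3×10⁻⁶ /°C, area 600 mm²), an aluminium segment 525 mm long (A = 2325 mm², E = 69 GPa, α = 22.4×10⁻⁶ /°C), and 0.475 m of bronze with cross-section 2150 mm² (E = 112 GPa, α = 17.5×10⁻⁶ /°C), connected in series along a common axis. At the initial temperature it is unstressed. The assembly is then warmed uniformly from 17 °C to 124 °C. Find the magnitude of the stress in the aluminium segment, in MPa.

σ ≈ 92 MPa (compressive)

If the supports were absent, the total length change would be Σ αᵢΔT Lᵢ = 19.3×10⁻⁶×107×850 + 22.4×10⁻⁶×107×525 + 17.5×10⁻⁶×107×475 = 3.903 mm.
The walls prevent any net length change, so an axial force P (same in every segment) develops. Compatibility: P · Σ Lᵢ/(AᵢEᵢ) = δ_free.
The series flexibility is Σ Lᵢ/(AᵢEᵢ) = 850/(600×109×10³) + 525/(2325×69×10³) + 475/(2150×112×10³) = 1.824×10⁻⁵ mm/N.
P = 3.903 / 1.824×10⁻⁵ = 214000 N = 214 kN, compressive.
σ_{aluminium} = P / A = 214000 / 2325 = 92.03 MPa.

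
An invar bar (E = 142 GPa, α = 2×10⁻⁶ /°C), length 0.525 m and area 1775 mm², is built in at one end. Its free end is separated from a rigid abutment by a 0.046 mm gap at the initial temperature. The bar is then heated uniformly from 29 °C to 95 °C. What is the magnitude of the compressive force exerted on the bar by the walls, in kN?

Unrestrained expansion: δ_free = αΔT L = 2×10⁻⁶ × 66 × 525 = 0.0693 mm.
After closing the 0.046 mm clearance, 0.0693 − 0.046 = 0.0233 mm of expansion remains to be suppressed by the wall.
So σ = E(δ_free − g)/L = 142×10³ × 0.0233/525 = 6.302 MPa.
P = σA = 6.302 × 1775 = 11.19 kN.

P ≈ 11.2 kN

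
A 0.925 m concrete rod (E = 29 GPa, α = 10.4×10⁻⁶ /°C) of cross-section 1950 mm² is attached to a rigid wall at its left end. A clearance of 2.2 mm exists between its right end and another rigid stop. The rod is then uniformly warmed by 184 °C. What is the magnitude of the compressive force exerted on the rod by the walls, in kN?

Free thermal elongation = αΔT L = 10.4×10⁻⁶ × 184 × 925 = 1.77 mm.
This is smaller than the 2.2 mm clearance, so the rod expands freely without reaching the stop — the stress is zero.

P ≈ 0 kN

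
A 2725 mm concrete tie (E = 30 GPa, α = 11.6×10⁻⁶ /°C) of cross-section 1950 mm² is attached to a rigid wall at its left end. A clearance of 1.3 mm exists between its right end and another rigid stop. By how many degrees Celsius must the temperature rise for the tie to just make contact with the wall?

The gap closes when αΔT L = 1.3 mm, since the tie is still unstressed at that instant.
ΔT = 1.3 / (11.6×10⁻⁶ × 2725) = 41.13 °C.

ΔT ≈ 41.1 °C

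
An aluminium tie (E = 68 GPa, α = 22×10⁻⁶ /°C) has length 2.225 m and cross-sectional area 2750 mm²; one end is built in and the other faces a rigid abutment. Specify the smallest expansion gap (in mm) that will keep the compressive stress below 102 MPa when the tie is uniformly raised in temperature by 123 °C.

g ≈ 2.68 mm

Free expansion if unrestrained: δ_free = αΔT L = 22×10⁻⁶ × 123 × 2225 = 6.021 mm.
At the allowable stress the elastic shortening the wall may impose is σL/E = 102 × 2225 / (68×10³) = 3.337 mm.
The gap must absorb the remainder: g_min = 6.021 − 3.337 = 2.683 mm.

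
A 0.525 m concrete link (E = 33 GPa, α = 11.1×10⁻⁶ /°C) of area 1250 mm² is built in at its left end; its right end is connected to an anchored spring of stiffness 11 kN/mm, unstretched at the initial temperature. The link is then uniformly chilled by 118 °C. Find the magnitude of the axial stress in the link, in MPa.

σ ≈ 5.31 MPa (tensile)

The unrestrained thermal change is αΔT L = 11.1×10⁻⁶ × 118 × 525 = 0.6876 mm.
Let P be the tensile force in the spring. The link extends elastically by PL/(AE) and the spring stretches by P/k; together these equal δ_free.
So P = δ_free / [L/(AE) + 1/k] = 0.6876 / [ 525/(1250×33×10³) + 1/(11×10³) ].
P = 0.6876 / 0.0001036 = 6635 N.
σ = P/A = 6635/1250 = 5.308 MPa.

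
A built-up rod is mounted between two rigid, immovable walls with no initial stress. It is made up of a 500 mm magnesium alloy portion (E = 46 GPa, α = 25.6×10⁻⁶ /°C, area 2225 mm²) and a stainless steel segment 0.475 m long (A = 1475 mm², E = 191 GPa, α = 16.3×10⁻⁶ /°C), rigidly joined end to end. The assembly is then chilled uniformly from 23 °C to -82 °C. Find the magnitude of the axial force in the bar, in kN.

P ≈ 328 kN (tensile)

Free thermal contraction of the whole bar: Σ αᵢΔT Lᵢ = 25.6×10⁻⁶×105×500 + 16.3×10⁻⁶×105×475 = 2.157 mm.
The walls prevent any net length change, so an axial force P (same in every segment) develops. Compatibility: P · Σ Lᵢ/(AᵢEᵢ) = δ_free.
The series flexibility is Σ Lᵢ/(AᵢEᵢ) = 500/(2225×46×10³) + 475/(1475×191×10³) = 6.571×10⁻⁶ mm/N.
Hence P = δ_free / Σ(L/AE) = 2.157/6.571×10⁻⁶ = 328.2 kN (tensile).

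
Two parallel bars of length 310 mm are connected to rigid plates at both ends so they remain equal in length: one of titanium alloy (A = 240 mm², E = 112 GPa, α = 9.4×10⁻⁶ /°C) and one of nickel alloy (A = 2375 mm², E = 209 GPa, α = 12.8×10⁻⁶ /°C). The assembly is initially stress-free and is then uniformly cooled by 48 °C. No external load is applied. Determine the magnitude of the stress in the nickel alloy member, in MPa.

Equilibrium of a rigid end plate with no external load gives equal and opposite internal forces ±P in the two members. Since α_{nickel alloy} > α_{titanium alloy}, cooling drives the nickel alloy into tension and the titanium alloy into compression.
Compatibility of the two members (thermal + elastic change equal): (α₁ − α₂)ΔT = P·[1/(A₁E₁) + 1/(A₂E₂)].
|α₁ − α₂|·ΔT = 3.4×10⁻⁶ × 48 = 0.0001632.
1/(A₁E₁) + 1/(A₂E₂) = 1/(240×112×10³) + 1/(2375×209×10³) = 3.922×10⁻⁸ N⁻¹.
So P = 0.0001632 / 3.922×10⁻⁸ = 4.161 kN.
σ_{nickel alloy} = P/A₂ = 4161/2375 = 1.752 MPa, tensile.

σ ≈ 1.75 MPa (tensile)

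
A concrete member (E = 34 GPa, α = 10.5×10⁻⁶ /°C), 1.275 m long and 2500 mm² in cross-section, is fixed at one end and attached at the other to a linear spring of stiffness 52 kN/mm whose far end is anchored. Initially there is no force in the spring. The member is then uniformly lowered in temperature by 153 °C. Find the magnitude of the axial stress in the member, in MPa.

σ ≈ 23.9 MPa (tensile)

If the spring were absent the member would shorten by αΔT L = 10.5×10⁻⁶ × 153 × 1275 = 2.048 mm.
Let P be the tensile force in the spring. The member extends elastically by PL/(AE) and the spring stretches by P/k; together these equal δ_free.
P [ L/(AE) + 1/k ] = δ_free → P [ 1275/(2500×34×10³) + 1/(52×10³) ] = 2.048.
P = 2.048 / 3.423×10⁻⁵ = 59840 N.
σ = P/A = 59840/2500 = 23.94 MPa.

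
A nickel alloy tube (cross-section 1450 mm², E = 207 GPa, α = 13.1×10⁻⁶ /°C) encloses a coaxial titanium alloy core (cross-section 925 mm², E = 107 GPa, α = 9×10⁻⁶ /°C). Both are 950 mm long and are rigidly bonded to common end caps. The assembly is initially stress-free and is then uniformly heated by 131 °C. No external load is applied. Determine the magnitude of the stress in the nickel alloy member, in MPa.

σ ≈ 27.6 MPa (compressive)

Equilibrium of a rigid end plate with no external load gives equal and opposite internal forces ±P in the two members. Since α_{nickel alloy} > α_{titanium alloy}, heating drives the nickel alloy into compression and the titanium alloy into tension.
Setting the final lengths equal and cancelling L: (α₁ − α₂)ΔT = P/(A₁E₁) + P/(A₂E₂).
|α₁ − α₂|·ΔT = 4.1×10⁻⁶ × 131 = 0.0005371.
1/(A₁E₁) + 1/(A₂E₂) = 1/(1450×207×10³) + 1/(925×107×10³) = 1.344×10⁻⁸ N⁻¹.
P = 0.0005371 / 1.344×10⁻⁸ = 39980 N = 39.98 kN.
σ_{nickel alloy} = P/A₁ = 39980/1450 = 27.57 MPa, compressive.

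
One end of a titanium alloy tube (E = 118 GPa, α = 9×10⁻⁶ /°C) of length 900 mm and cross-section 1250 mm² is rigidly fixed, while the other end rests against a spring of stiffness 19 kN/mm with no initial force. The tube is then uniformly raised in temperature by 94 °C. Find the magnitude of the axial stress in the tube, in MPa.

σ ≈ 10.4 MPa (compressive)

The unrestrained thermal change is αΔT L = 9×10⁻⁶ × 94 × 900 = 0.7614 mm.
With a force P in the spring, the elastic change of the tube is PL/(AE) and that of the spring is P/k; compatibility requires their sum to equal δ_free.
P [ L/(AE) + 1/k ] = δ_free → P [ 900/(1250×118×10³) + 1/(19×10³) ] = 0.7614.
P = 0.7614 / 5.873×10⁻⁵ = 12960 N.
σ = P/A = 12960/1250 = 10.37 MPa.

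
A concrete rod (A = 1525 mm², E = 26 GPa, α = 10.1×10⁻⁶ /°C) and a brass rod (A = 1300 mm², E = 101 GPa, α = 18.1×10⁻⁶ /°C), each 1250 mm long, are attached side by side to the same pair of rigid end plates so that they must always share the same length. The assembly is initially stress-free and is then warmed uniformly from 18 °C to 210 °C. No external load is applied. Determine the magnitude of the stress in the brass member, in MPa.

σ ≈ 36 MPa (compressive)

Both members must finish at the same length. With the larger α, the brass tends to over-expand; the plates restrain it, putting the brass in compression and the concrete in tension. With no external load the two internal forces are equal and opposite, magnitude P.
Equating the net (thermal + elastic) strains gives |α₁ − α₂|·ΔT = P·[1/(A₁E₁) + 1/(A₂E₂)].
|α₁ − α₂|·ΔT = 8×10⁻⁶ × 192 = 0.001536.
1/(A₁E₁) + 1/(A₂E₂) = 1/(1525×26×10³) + 1/(1300×101×10³) = 3.284×10⁻⁸ N⁻¹.
P = 0.001536 / 3.284×10⁻⁸ = 46780 N = 46.78 kN.
σ_{brass} = P/A₂ = 46780/1300 = 35.98 MPa, compressive.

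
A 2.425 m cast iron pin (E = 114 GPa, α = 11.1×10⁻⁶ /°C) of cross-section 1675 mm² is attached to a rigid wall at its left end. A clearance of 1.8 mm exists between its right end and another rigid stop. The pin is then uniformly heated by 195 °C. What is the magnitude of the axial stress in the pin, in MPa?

Free thermal elongation = αΔT L = 11.1×10⁻⁶ × 195 × 2425 = 5.249 mm.
After closing the 1.8 mm clearance, 5.249 − 1.8 = 3.449 mm of expansion remains to be suppressed by the wall.
That suppressed elongation corresponds to σ = E·Δ/L = 114×10³ × 3.449/2425 = 162.1 MPa.

σ ≈ 162 MPa (compressive)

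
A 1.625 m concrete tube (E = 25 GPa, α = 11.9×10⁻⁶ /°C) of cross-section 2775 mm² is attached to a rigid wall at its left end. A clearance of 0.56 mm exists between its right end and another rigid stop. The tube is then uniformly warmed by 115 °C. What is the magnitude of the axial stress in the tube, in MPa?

Free thermal elongation = αΔT L = 11.9×10⁻⁶ × 115 × 1625 = 2.224 mm.
This exceeds the 0.56 mm gap, so the wall pushes back. The portion of expansion that must be recovered elastically is δ_free − gap = 2.224 − 0.56 = 1.664 mm.
That suppressed elongation corresponds to σ = E·Δ/L = 25×10³ × 1.664/1625 = 25.6 MPa.

σ ≈ 25.6 MPa (compressive)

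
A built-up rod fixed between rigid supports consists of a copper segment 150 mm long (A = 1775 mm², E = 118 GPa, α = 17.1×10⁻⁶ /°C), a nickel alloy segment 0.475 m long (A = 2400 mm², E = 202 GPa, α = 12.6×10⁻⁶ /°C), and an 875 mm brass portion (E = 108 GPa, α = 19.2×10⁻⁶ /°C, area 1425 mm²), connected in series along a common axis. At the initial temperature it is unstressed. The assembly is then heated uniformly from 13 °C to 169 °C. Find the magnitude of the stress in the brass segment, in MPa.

σ ≈ 376 MPa (compressive)

With the walls removed the bar would change length by δ_free = Σ αᵢΔT Lᵢ = 17.1×10⁻⁶×156×150 + 12.6×10⁻⁶×156×475 + 19.2×10⁻⁶×156×875 = 3.955 mm.
Since the ends are fixed, an axial force P builds up, equal in every segment, with P · Σ Lᵢ/(AᵢEᵢ) = δ_free.
Σ Lᵢ/(AᵢEᵢ) = 150/(1775×118×10³) + 475/(2400×202×10³) + 875/(1425×108×10³) = 7.381×10⁻⁶ mm/N.
P = 3.955 / 7.381×10⁻⁶ = 535700 N = 535.7 kN, compressive.
σ_{brass} = P / A = 535700 / 1425 = 376 MPa.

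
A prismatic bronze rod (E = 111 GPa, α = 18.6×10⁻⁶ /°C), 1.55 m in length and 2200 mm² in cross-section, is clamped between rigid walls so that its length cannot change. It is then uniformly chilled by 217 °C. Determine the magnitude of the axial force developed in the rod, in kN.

Full restraint means ε = 0, so the stress is σ = EαΔT = 111×10³ × 18.6×10⁻⁶ × 217 = 448 MPa.
Then P = σA = 448 × 2200 mm² = 985.6 kN, tensile.

P ≈ 986 kN (tensile)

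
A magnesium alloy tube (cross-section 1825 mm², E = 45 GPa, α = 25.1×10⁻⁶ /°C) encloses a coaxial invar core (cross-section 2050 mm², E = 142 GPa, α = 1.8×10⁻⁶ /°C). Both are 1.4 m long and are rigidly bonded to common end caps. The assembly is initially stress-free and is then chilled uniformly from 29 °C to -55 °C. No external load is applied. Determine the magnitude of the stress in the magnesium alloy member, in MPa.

σ ≈ 68.7 MPa (tensile)

Equilibrium of a rigid end plate with no external load gives equal and opposite internal forces ±P in the two members. Since α_{magnesium alloy} > α_{invar}, cooling drives the magnesium alloy into tension and the invar into compression.
Compatibility of the two members (thermal + elastic change equal): (α₁ − α₂)ΔT = P·[1/(A₁E₁) + 1/(A₂E₂)].
|α₁ − α₂|·ΔT = 23.3×10⁻⁶ × 84 = 0.001957.
1/(A₁E₁) + 1/(A₂E₂) = 1/(1825×45×10³) + 1/(2050×142×10³) = 1.561×10⁻⁸ N⁻¹.
P = 0.001957 / 1.561×10⁻⁸ = 125400 N = 125.4 kN.
σ_{magnesium alloy} = P/A₁ = 125400/1825 = 68.69 MPa, tensile.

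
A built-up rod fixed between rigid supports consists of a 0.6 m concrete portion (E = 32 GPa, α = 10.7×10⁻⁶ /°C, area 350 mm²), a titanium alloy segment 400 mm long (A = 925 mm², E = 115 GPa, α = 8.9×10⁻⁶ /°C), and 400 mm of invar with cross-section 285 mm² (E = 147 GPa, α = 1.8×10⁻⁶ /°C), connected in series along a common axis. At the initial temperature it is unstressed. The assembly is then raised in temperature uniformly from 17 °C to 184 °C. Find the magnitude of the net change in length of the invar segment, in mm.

|ΔL| ≈ 0.135 mm

With the walls removed the bar would change length by δ_free = Σ αᵢΔT Lᵢ = 10.7×10⁻⁶×167×600 + 8.9×10⁻⁶×167×400 + 1.8×10⁻⁶×167×400 = 1.787 mm.
Since the ends are fixed, an axial force P builds up, equal in every segment, with P · Σ Lᵢ/(AᵢEᵢ) = δ_free.
The series flexibility is Σ Lᵢ/(AᵢEᵢ) = 600/(350×32×10³) + 400/(925×115×10³) + 400/(285×147×10³) = 6.688×10⁻⁵ mm/N.
So P = 1.787 / 6.688×10⁻⁵ = 26.72 kN, compressive.
For the invar segment, free thermal change = 1.8×10⁻⁶×167×400 = 0.1202 mm and elastic change from P = 26720×400/(285×147×10³) = 0.2551 mm; these oppose, so the net change is 0.135 mm (segment shortens).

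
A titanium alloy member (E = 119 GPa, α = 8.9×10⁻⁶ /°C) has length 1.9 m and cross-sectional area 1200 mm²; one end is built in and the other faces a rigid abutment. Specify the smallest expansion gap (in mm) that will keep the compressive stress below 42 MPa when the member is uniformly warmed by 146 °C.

With no wall the member would lengthen by αΔT L = 8.9×10⁻⁶ × 146 × 1900 = 2.469 mm.
A stress of 42 MPa corresponds to the wall pushing the member back by σL/E = 42×1900/(119×10³) = 0.6706 mm.
So the gap has to take up the difference, g_min = δ_free − σL/E = 2.469 − 0.6706 = 1.798 mm.

g ≈ 1.8 mm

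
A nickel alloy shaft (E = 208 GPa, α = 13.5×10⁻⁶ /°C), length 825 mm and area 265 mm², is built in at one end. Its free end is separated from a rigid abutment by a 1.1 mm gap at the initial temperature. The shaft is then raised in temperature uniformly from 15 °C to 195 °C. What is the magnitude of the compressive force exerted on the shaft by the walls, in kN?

P ≈ 60.4 kN

If the wall were absent the shaft would grow by αΔT L = 13.5×10⁻⁶ × 180 × 825 = 2.005 mm.
The gap closes (δ_free > 1.1 mm) and the wall then resists a further 2.005 − 1.1 = 0.9047 mm of expansion.
Compatibility: PL/(AE) = 0.9047 mm, so σ = P/A = E × (0.9047/825) = 228.1 MPa.
Force on the wall = σA = 228.1 × 265 mm² = 60.45 kN.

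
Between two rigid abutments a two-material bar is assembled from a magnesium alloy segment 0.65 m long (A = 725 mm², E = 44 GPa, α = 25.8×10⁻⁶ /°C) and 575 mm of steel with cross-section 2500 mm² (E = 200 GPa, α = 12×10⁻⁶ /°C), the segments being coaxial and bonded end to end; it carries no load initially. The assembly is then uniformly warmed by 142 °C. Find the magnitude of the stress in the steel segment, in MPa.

σ ≈ 62.5 MPa (compressive)

If the supports were absent, the total length change would be Σ αᵢΔT Lᵢ = 25.8×10⁻⁶×142×650 + 12×10⁻⁶×142×575 = 3.361 mm.
Since the ends are fixed, an axial force P builds up, equal in every segment, with P · Σ Lᵢ/(AᵢEᵢ) = δ_free.
Σ Lᵢ/(AᵢEᵢ) = 650/(725×44×10³) + 575/(2500×200×10³) = 2.153×10⁻⁵ mm/N.
Hence P = δ_free / Σ(L/AE) = 3.361/2.153×10⁻⁵ = 156.1 kN (compressive).
σ_{steel} = P / A = 156100 / 2500 = 62.46 MPa.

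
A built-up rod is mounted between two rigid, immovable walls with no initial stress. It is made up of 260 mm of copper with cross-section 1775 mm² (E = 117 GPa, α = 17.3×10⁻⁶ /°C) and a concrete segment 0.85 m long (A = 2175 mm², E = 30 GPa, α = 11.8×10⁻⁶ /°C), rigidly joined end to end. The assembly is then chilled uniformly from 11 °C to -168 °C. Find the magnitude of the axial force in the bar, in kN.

Free thermal contraction of the whole bar: Σ αᵢΔT Lᵢ = 17.3×10⁻⁶×179×260 + 11.8×10⁻⁶×179×850 = 2.601 mm.
The rigid supports impose zero overall length change; the single axial force P common to all segments must satisfy P Σ Lᵢ/(AᵢEᵢ) = δ_free.
Σ Lᵢ/(AᵢEᵢ) = 260/(1775×117×10³) + 850/(2175×30×10³) = 1.428×10⁻⁵ mm/N.
P = 2.601 / 1.428×10⁻⁵ = 182100 N = 182.1 kN, tensile.

P ≈ 182 kN (tensile)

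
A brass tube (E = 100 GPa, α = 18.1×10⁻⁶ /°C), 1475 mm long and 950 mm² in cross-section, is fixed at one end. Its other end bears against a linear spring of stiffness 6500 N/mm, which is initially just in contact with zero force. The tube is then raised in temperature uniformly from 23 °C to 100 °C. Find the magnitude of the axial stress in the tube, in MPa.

σ ≈ 12.8 MPa (compressive)

Free thermal expansion: δ_free = αΔT L = 18.1×10⁻⁶ × 77 × 1475 = 2.056 mm.
With a force P in the spring, the elastic change of the tube is PL/(AE) and that of the spring is P/k; compatibility requires their sum to equal δ_free.
P [ L/(AE) + 1/k ] = δ_free → P [ 1475/(950×100×10³) + 1/(6500) ] = 2.056.
P = 2.056 / 0.0001694 = 12140 N.
σ = P/A = 12140/950 = 12.78 MPa.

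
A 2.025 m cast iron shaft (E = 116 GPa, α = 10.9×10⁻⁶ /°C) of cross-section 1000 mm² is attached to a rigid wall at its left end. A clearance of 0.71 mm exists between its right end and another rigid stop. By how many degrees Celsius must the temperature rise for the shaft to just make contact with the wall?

Contact occurs when the free expansion equals the gap: αΔT L = 0.71 mm.
So ΔT = g/(αL) = 0.71/(10.9×10⁻⁶ × 2025) = 32.17 °C.

ΔT ≈ 32.2 °C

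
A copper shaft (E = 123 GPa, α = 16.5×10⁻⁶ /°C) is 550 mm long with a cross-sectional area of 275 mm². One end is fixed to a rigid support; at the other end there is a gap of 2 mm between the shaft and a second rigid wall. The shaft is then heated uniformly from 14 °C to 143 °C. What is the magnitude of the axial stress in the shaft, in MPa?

σ ≈ 0 MPa

If the wall were absent the shaft would grow by αΔT L = 16.5×10⁻⁶ × 129 × 550 = 1.171 mm.
Since δ_free = 1.17 mm is less than the 2 mm gap, the shaft never touches the wall. No axial force develops.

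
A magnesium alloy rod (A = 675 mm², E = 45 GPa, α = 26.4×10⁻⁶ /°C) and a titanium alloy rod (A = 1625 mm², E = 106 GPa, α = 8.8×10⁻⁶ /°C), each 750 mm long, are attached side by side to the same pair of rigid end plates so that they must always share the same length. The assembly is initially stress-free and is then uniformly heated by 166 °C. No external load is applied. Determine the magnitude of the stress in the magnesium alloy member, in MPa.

σ ≈ 112 MPa (compressive)

Both members must finish at the same length. With the larger α, the magnesium alloy tends to over-expand; the plates restrain it, putting the magnesium alloy in compression and the titanium alloy in tension. With no external load the two internal forces are equal and opposite, magnitude P.
Setting the final lengths equal and cancelling L: (α₁ − α₂)ΔT = P/(A₁E₁) + P/(A₂E₂).
|α₁ − α₂|·ΔT = 17.6×10⁻⁶ × 166 = 0.002922.
1/(A₁E₁) + 1/(A₂E₂) = 1/(675×45×10³) + 1/(1625×106×10³) = 3.873×10⁻⁸ N⁻¹.
P = 0.002922 / 3.873×10⁻⁸ = 75440 N = 75.44 kN.
σ_{magnesium alloy} = P/A₁ = 75440/675 = 111.8 MPa, compressive.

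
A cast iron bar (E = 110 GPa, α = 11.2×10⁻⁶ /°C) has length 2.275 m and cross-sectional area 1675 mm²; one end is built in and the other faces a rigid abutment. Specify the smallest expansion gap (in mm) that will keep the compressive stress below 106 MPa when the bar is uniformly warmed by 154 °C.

With no wall the bar would lengthen by αΔT L = 11.2×10⁻⁶ × 154 × 2275 = 3.924 mm.
A stress of 106 MPa corresponds to the wall pushing the bar back by σL/E = 106×2275/(110×10³) = 2.192 mm.
So the gap has to take up the difference, g_min = δ_free − σL/E = 3.924 − 2.192 = 1.732 mm.

g ≈ 1.73 mm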